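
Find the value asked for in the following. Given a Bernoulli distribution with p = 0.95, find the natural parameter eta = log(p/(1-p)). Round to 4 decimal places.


Natural parameter for Bernoulli: eta = log(p/(1-p)).
p = 0.95, 1-p = 0.05.
p/(1-p) = 19.0.
eta = log(19.0) = 2.9444

2.9444


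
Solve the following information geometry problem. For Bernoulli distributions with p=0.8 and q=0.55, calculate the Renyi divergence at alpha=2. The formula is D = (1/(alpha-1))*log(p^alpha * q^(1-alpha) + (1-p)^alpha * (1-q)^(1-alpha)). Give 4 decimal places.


Renyi divergence of order alpha between Bernoulli distributions:
D = (1/(alpha-1))*log(p^alpha * q^(1-alpha) + (1-p)^alpha * (1-q)^(1-alpha)).
alpha = 2, p = 0.8, q = 0.55.
p^alpha * q^(1-alpha) = 0.8^2 * 0.55^-1 = 1.163636.
(1-p)^alpha * (1-q)^(1-alpha) = 0.2^2 * 0.45^-1 = 0.088889.
sum = 1.163636 + 0.088889 = 1.252525.
D = (1/1)*log(1.252525) = 0.2252

0.2252


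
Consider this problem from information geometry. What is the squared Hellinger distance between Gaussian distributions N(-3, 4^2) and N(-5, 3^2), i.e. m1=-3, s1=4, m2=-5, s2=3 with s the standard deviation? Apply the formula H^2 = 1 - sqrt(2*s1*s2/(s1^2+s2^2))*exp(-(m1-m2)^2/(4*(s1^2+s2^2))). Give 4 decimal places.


Squared Hellinger distance for Gaussians:
H^2 = 1 - sqrt(2*s1*s2/(s1^2+s2^2)) * exp(-(m1-m2)^2/(4*(s1^2+s2^2))).
s1^2 = 16, s2^2 = 9, s1^2+s2^2 = 25.
sqrt(2*4*3/(25)) = 0.979796.
(m1-m2)^2 = (2)^2 = 4.
exp(-4/(4*25)) = exp(-0.04) = 0.960789.
H^2 = 1 - 0.979796*0.960789 = 0.0586

0.0586


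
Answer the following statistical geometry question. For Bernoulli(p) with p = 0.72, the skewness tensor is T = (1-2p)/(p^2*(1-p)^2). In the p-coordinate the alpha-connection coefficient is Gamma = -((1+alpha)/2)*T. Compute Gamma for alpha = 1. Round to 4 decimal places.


Skewness (Amari-Chentsov) tensor: T = (1-2p)/(p^2*(1-p)^2).
p = 0.72, 1-2p = -0.44, p^2 = 0.5184, (1-p)^2 = 0.0784.
T = -0.44/(0.5184 * 0.0784) = -10.82609.
In the p-coordinate, Gamma^(alpha) = Gamma^(0) - (alpha/2)*T with Gamma^(0) = (1/2)*g'(p) = -T/2,
so Gamma^(alpha) = -((1+alpha)/2)*T.
alpha = 1, -(1+alpha)/2 = -1.0.
Gamma = -1.0 * -10.82609 = 10.8261

10.8261


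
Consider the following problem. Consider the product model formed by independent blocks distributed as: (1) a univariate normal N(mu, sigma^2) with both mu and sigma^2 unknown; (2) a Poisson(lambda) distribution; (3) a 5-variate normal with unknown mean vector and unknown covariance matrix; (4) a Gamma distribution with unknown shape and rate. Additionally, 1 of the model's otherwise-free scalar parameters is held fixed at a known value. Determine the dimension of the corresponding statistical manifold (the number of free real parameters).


The dimension of a statistical manifold equals the number of free
(independent) real parameters of the model. For a product of independent
blocks the parameter counts add.
- normal (mu, sigma^2): 2.
- Poisson (lambda): 1.
- 5-variate normal: 5 (mean) + 5*6/2 = 15 (symmetric covariance) = 20.
- Gamma (shape, rate): 2.
Total = 2 + 1 + 20 + 2 = 25.
1 parameter(s) fixed at known values: 25 - 1 = 24.
Dimension = 24

24


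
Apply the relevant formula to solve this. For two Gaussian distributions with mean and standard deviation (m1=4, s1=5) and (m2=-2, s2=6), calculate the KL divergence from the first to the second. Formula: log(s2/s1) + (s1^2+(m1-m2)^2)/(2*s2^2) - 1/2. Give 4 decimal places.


KL divergence between normal distributions:
KL = log(s2/s1) + (s1^2 + (m1-m2)^2)/(2*s2^2) - 1/2.
log(6/5) = 0.182322.
(5^2 + (4--2)^2)/(2*6^2) = (25 + 36)/72 = 0.847222.
KL = 0.182322 + 0.847222 - 0.5 = 0.5295

0.5295


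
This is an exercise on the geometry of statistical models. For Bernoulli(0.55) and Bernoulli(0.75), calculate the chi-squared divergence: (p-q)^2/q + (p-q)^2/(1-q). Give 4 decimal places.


Chi-squared divergence between Bernoulli distributions:
chi^2 = (p-q)^2/q + (p-q)^2/(1-q).
p = 0.55, q = 0.75, p-q = -0.2.
(p-q)^2 = 0.04.
term1 = 0.04/0.75 = 0.053333.
term2 = 0.04/0.25 = 0.16.
chi^2 = 0.053333 + 0.16 = 0.2133

0.2133


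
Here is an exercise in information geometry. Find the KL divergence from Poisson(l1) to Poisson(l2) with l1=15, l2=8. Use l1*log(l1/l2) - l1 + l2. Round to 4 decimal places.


KL divergence for Poisson:
KL = l1*log(l1/l2) - l1 + l2.
l1 = 15, l2 = 8.
log(15/8) = 0.628609.
l1*log(l1/l2) = 15 * 0.628609 = 9.42913.
KL = 9.42913 - 15 + 8 = 2.4291

2.4291


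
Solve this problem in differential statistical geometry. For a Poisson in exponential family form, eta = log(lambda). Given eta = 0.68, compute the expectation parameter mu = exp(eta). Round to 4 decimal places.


Expectation parameter for Poisson exponential family:
mu = exp(eta).
eta = 0.68.
mu = exp(0.68) = 1.9739

1.9739


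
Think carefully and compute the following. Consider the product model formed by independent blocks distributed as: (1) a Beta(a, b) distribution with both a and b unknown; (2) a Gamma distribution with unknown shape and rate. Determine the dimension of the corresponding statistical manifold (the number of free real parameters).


The dimension of a statistical manifold equals the number of free
(independent) real parameters of the model. For a product of independent
blocks the parameter counts add.
- Beta (a, b): 2.
- Gamma (shape, rate): 2.
Total = 2 + 2 = 4.
Dimension = 4

4


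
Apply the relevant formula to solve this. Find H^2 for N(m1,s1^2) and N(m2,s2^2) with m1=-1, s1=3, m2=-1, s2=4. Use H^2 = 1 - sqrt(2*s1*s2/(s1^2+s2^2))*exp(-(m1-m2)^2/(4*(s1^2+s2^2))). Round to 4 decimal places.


Squared Hellinger distance for Gaussians:
H^2 = 1 - sqrt(2*s1*s2/(s1^2+s2^2)) * exp(-(m1-m2)^2/(4*(s1^2+s2^2))).
s1^2 = 9, s2^2 = 16, s1^2+s2^2 = 25.
sqrt(2*3*4/(25)) = 0.979796.
(m1-m2)^2 = (0)^2 = 0.
exp(-0/(4*25)) = exp(0.0) = 1.0.
H^2 = 1 - 0.979796*1.0 = 0.0202

0.0202


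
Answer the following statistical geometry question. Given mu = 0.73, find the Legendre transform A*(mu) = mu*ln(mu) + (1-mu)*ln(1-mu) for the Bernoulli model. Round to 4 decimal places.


Legendre transform for Bernoulli:
A*(mu) = mu*log(mu) + (1-mu)*log(1-mu).
mu = 0.73, 1-mu = 0.27.
mu*log(mu) = 0.73*log(0.73) = -0.229739.
(1-mu)*log(1-mu) = 0.27*log(0.27) = -0.35352.
A* = -0.229739 + -0.35352 = -0.5833

-0.5833


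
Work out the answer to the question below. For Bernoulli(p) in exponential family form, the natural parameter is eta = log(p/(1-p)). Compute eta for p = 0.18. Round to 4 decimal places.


Natural parameter for Bernoulli: eta = log(p/(1-p)).
p = 0.18, 1-p = 0.82.
p/(1-p) = 0.219512.
eta = log(0.219512) = -1.5163

-1.5163


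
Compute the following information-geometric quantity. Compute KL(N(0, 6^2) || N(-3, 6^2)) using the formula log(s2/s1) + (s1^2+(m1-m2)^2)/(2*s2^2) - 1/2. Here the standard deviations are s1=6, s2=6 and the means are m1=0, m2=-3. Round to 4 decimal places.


KL divergence between normal distributions:
KL = log(s2/s1) + (s1^2 + (m1-m2)^2)/(2*s2^2) - 1/2.
log(6/6) = 0.0.
(6^2 + (0--3)^2)/(2*6^2) = (36 + 9)/72 = 0.625.
KL = 0.0 + 0.625 - 0.5 = 0.1250

0.1250


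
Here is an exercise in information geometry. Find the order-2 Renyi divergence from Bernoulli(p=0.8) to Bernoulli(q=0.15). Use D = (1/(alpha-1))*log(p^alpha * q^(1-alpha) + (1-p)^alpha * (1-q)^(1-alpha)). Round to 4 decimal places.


Renyi divergence of order alpha between Bernoulli distributions:
D = (1/(alpha-1))*log(p^alpha * q^(1-alpha) + (1-p)^alpha * (1-q)^(1-alpha)).
alpha = 2, p = 0.8, q = 0.15.
p^alpha * q^(1-alpha) = 0.8^2 * 0.15^-1 = 4.266667.
(1-p)^alpha * (1-q)^(1-alpha) = 0.2^2 * 0.85^-1 = 0.047059.
sum = 4.266667 + 0.047059 = 4.313725.
D = (1/1)*log(4.313725) = 1.4618

1.4618


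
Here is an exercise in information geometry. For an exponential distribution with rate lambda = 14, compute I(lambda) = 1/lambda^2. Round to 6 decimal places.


Fisher information for exponential: I(lambda) = 1/lambda^2.
lambda = 14, lambda^2 = 196.
I = 1/196 = 0.005102

0.005102


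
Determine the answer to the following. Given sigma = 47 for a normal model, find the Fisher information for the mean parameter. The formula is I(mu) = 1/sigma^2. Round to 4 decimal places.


The Fisher information for the mean of a normal distribution is I(mu) = 1/sigma^2.
sigma = 47, so sigma^2 = 2209.
I(mu) = 1/2209 = 0.0005

0.0005


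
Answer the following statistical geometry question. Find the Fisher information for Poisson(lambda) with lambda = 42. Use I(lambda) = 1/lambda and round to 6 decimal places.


Fisher information for Poisson: I(lambda) = 1/lambda.
lambda = 42.
I(lambda) = 1/42 = 0.023810

0.023810


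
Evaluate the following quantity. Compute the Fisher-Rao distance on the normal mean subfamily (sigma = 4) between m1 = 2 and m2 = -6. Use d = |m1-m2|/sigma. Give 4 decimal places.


On the fixed-variance normal subfamily, geodesic distance = |m1-m2|/sigma.
|2 - -6| = 8.
sigma = 4.
d = 8/4 = 2.0000

2.0000


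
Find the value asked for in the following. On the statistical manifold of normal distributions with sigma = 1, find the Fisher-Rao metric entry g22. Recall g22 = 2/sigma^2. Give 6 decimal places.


For the 2-parameter normal family, the Fisher metric has:
  g11 = 1/sigma^2, g22 = 2/sigma^2.
sigma = 1, sigma^2 = 1.
g22 = 2.000000

2.000000


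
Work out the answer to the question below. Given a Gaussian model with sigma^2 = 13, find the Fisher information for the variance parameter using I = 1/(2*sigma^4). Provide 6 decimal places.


Fisher information for variance: I(sigma^2) = 1/(2*sigma^4).
sigma^2 = 13, so sigma^4 = 169.
I = 1/(2*169) = 1/338 = 0.002959

0.002959


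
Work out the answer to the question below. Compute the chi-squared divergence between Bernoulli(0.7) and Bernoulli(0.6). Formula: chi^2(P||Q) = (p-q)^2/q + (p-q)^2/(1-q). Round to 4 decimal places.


Chi-squared divergence between Bernoulli distributions:
chi^2 = (p-q)^2/q + (p-q)^2/(1-q).
p = 0.7, q = 0.6, p-q = 0.1.
(p-q)^2 = 0.01.
term1 = 0.01/0.6 = 0.016667.
term2 = 0.01/0.4 = 0.025.
chi^2 = 0.016667 + 0.025 = 0.0417

0.0417


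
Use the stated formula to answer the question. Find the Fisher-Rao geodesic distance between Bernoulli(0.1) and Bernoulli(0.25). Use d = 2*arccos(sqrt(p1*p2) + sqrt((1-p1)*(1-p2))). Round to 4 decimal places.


Geodesic distance on Bernoulli manifold:
d(p1,p2) = 2*arccos(sqrt(p1*p2) + sqrt((1-p1)*(1-p2))).
sqrt(p1*p2) = sqrt(0.1*0.25) = 0.158114.
sqrt((1-p1)*(1-p2)) = sqrt(0.9*0.75) = 0.821584.
arg = 0.158114 + 0.821584 = 0.979698.
d = 2*arccos(0.979698) = 0.4037

0.4037


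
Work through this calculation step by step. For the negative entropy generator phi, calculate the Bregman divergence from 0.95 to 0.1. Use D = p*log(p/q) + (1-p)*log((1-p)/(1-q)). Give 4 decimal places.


Bregman divergence with negative entropy generator:
D = p*log(p/q) + (1-p)*log((1-p)/(1-q)).
p = 0.95, q = 0.1.
p*log(p/q) = 0.95*log(0.95/0.1) = 2.138727.
(1-p)*log((1-p)/(1-q)) = 0.05*log(0.05/0.9) = -0.144519.
D = 2.138727 + -0.144519 = 1.9942

1.9942


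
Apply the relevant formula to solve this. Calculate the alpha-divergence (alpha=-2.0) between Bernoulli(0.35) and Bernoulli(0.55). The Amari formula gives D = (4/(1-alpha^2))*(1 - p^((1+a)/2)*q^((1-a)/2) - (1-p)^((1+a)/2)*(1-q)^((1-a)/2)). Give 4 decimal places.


Amari alpha-divergence:
D = (4/(1-alpha^2))*(1 - p^((1+a)/2)*q^((1-a)/2) - (1-p)^((1+a)/2)*(1-q)^((1-a)/2)).
alpha = -2.0, p = 0.35, q = 0.55.
e1 = (1+alpha)/2 = -0.5, e2 = (1-alpha)/2 = 1.5.
t1 = p^e1 * q^e2 = 0.35^-0.5 * 0.55^1.5 = 0.689461.
t2 = (1-p)^e1 * (1-q)^e2 = 0.65^-0.5 * 0.45^1.5 = 0.374423.
4/(1-alpha^2) = -1.333333.
D = -1.333333*(1 - 0.689461 - 0.374423) = 0.0852

0.0852


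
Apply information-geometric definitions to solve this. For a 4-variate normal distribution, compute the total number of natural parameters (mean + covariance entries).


Exponential family dimension calculation:
For 4-dim MVN: mean has 4 params, covariance has 4*5/2 = 10 unique entries.
Total dim = 4 + 10 = 14.

14


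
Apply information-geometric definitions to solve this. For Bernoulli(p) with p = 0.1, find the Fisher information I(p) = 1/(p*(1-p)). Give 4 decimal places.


For Bernoulli(p), Fisher information is I(p) = 1/(p*(1-p)).
p = 0.1, 1-p = 0.9.
p*(1-p) = 0.09.
I(p) = 1/0.09 = 11.1111

11.1111


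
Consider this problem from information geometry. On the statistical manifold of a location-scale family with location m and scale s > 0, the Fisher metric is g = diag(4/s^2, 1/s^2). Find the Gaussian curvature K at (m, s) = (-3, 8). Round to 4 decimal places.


The metric has the form g = (A dm^2 + B ds^2)/s^2 with A = 4, B = 1.
Substitute u = sqrt(A/B)*m: g = B*(du^2 + ds^2)/s^2, i.e. B times the
Poincare upper half-plane metric, which has constant Gaussian curvature -1.
Scaling a 2D metric by a constant c divides the Gaussian curvature by c,
so K = -1/B = -1/(1) = -1.0000 everywhere (the point (m, s) = (-3, 8) is irrelevant:
the curvature is constant).
The requested Gaussian curvature is K = -1.0000.

-1.0000


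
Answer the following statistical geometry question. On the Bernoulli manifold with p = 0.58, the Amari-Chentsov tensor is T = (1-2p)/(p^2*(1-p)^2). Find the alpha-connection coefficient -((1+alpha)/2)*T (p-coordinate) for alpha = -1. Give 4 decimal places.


Skewness (Amari-Chentsov) tensor: T = (1-2p)/(p^2*(1-p)^2).
p = 0.58, 1-2p = -0.16, p^2 = 0.3364, (1-p)^2 = 0.1764.
T = -0.16/(0.3364 * 0.1764) = -2.696283.
In the p-coordinate, Gamma^(alpha) = Gamma^(0) - (alpha/2)*T with Gamma^(0) = (1/2)*g'(p) = -T/2,
so Gamma^(alpha) = -((1+alpha)/2)*T.
alpha = -1, -(1+alpha)/2 = 0.0.
Gamma = 0.0 * -2.696283 = 0.0000

0.0000


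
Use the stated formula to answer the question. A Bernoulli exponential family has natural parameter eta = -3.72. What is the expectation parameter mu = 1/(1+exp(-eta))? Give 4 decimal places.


Dual coordinate (expectation parameter) for Bernoulli:
mu = 1/(1+exp(-eta)).
eta = -3.72.
exp(-eta) = exp(3.72) = 41.264394.
mu = 1/(1+41.264394) = 0.0237

0.0237


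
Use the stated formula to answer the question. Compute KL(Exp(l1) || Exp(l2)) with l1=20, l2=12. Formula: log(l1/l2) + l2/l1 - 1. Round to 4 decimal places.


KL divergence for exponential family:
KL = log(l1/l2) + l2/l1 - 1.
log(20/12) = 0.510826.
12/20 = 0.6.
KL = 0.510826 + 0.6 - 1 = 0.1108

0.1108


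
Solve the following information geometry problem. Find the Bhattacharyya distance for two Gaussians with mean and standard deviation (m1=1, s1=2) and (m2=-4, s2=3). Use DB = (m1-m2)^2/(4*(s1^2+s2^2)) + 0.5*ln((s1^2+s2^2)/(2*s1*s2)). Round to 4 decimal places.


Bhattacharyya distance between two Gaussians:
DB = (m1-m2)^2/(4*(s1^2+s2^2)) + (1/2)*ln((s1^2+s2^2)/(2*s1*s2)).
(m1-m2)^2 = (5)^2 = 25.
s1^2+s2^2 = 4 + 9 = 13.
term1 = 25/52 = 0.480769.
term2 = 0.5*ln(13/12.0) = 0.040021.
DB = 0.480769 + 0.040021 = 0.5208

0.5208


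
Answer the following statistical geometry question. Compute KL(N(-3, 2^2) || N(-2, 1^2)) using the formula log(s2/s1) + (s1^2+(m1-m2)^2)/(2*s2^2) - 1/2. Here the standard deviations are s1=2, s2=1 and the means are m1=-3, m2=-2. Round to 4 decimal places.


KL divergence between normal distributions:
KL = log(s2/s1) + (s1^2 + (m1-m2)^2)/(2*s2^2) - 1/2.
log(1/2) = -0.693147.
(2^2 + (-3--2)^2)/(2*1^2) = (4 + 1)/2 = 2.5.
KL = -0.693147 + 2.5 - 0.5 = 1.3069

1.3069


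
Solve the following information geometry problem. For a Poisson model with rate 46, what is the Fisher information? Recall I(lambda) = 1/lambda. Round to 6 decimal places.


Fisher information for Poisson: I(lambda) = 1/lambda.
lambda = 46.
I(lambda) = 1/46 = 0.021739

0.021739


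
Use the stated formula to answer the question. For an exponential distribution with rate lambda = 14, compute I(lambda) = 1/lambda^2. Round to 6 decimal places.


Fisher information for exponential: I(lambda) = 1/lambda^2.
lambda = 14, lambda^2 = 196.
I = 1/196 = 0.005102

0.005102


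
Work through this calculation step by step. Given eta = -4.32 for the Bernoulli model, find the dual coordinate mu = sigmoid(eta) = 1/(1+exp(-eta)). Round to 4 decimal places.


Dual coordinate (expectation parameter) for Bernoulli:
mu = 1/(1+exp(-eta)).
eta = -4.32.
exp(-eta) = exp(4.32) = 75.188628.
mu = 1/(1+75.188628) = 0.0131

0.0131


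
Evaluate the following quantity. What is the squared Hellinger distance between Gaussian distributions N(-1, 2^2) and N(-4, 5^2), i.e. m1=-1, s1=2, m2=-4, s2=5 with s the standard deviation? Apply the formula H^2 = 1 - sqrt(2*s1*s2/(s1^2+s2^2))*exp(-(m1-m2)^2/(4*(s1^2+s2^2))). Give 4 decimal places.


Squared Hellinger distance for Gaussians:
H^2 = 1 - sqrt(2*s1*s2/(s1^2+s2^2)) * exp(-(m1-m2)^2/(4*(s1^2+s2^2))).
s1^2 = 4, s2^2 = 25, s1^2+s2^2 = 29.
sqrt(2*2*5/(29)) = 0.830455.
(m1-m2)^2 = (3)^2 = 9.
exp(-9/(4*29)) = exp(-0.077586) = 0.925347.
H^2 = 1 - 0.830455*0.925347 = 0.2315

0.2315


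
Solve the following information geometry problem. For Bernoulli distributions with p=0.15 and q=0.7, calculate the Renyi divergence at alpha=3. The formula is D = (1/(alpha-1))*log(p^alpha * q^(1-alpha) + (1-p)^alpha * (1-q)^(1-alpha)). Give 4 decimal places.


Renyi divergence of order alpha between Bernoulli distributions:
D = (1/(alpha-1))*log(p^alpha * q^(1-alpha) + (1-p)^alpha * (1-q)^(1-alpha)).
alpha = 3, p = 0.15, q = 0.7.
p^alpha * q^(1-alpha) = 0.15^3 * 0.7^-2 = 0.006888.
(1-p)^alpha * (1-q)^(1-alpha) = 0.85^3 * 0.3^-2 = 6.823611.
sum = 0.006888 + 6.823611 = 6.830499.
D = (1/2)*log(6.830499) = 0.9607

0.9607


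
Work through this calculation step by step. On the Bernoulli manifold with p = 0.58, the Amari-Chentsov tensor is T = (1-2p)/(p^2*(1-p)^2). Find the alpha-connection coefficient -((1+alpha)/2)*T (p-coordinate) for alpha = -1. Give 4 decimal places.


Skewness (Amari-Chentsov) tensor: T = (1-2p)/(p^2*(1-p)^2).
p = 0.58, 1-2p = -0.16, p^2 = 0.3364, (1-p)^2 = 0.1764.
T = -0.16/(0.3364 * 0.1764) = -2.696283.
In the p-coordinate, Gamma^(alpha) = Gamma^(0) - (alpha/2)*T with Gamma^(0) = (1/2)*g'(p) = -T/2,
so Gamma^(alpha) = -((1+alpha)/2)*T.
alpha = -1, -(1+alpha)/2 = 0.0.
Gamma = 0.0 * -2.696283 = 0.0000

0.0000


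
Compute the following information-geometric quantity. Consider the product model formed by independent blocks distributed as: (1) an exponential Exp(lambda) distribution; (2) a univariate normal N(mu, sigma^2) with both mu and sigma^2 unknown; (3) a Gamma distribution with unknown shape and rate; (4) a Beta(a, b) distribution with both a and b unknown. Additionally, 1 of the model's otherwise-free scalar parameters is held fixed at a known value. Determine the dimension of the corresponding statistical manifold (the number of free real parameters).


The dimension of a statistical manifold equals the number of free
(independent) real parameters of the model. For a product of independent
blocks the parameter counts add.
- exponential (lambda): 1.
- normal (mu, sigma^2): 2.
- Gamma (shape, rate): 2.
- Beta (a, b): 2.
Total = 1 + 2 + 2 + 2 = 7.
1 parameter(s) fixed at known values: 7 - 1 = 6.
Dimension = 6

6


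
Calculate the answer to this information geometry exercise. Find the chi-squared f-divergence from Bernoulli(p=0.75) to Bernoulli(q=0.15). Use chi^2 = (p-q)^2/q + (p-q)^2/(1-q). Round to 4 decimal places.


Chi-squared divergence between Bernoulli distributions:
chi^2 = (p-q)^2/q + (p-q)^2/(1-q).
p = 0.75, q = 0.15, p-q = 0.6.
(p-q)^2 = 0.36.
term1 = 0.36/0.15 = 2.4.
term2 = 0.36/0.85 = 0.423529.
chi^2 = 2.4 + 0.423529 = 2.8235

2.8235


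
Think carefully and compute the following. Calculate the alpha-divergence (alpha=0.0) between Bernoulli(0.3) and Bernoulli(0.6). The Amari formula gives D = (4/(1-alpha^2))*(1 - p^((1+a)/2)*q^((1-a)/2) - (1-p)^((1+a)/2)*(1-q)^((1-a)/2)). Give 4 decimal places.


Amari alpha-divergence:
D = (4/(1-alpha^2))*(1 - p^((1+a)/2)*q^((1-a)/2) - (1-p)^((1+a)/2)*(1-q)^((1-a)/2)).
alpha = 0.0, p = 0.3, q = 0.6.
e1 = (1+alpha)/2 = 0.5, e2 = (1-alpha)/2 = 0.5.
t1 = p^e1 * q^e2 = 0.3^0.5 * 0.6^0.5 = 0.424264.
t2 = (1-p)^e1 * (1-q)^e2 = 0.7^0.5 * 0.4^0.5 = 0.52915.
4/(1-alpha^2) = 4.0.
D = 4.0*(1 - 0.424264 - 0.52915) = 0.1863

0.1863


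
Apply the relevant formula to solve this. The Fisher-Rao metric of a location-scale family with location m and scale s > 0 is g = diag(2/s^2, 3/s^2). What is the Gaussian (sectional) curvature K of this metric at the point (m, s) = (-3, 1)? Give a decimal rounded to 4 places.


The metric has the form g = (A dm^2 + B ds^2)/s^2 with A = 2, B = 3.
Substitute u = sqrt(A/B)*m: g = B*(du^2 + ds^2)/s^2, i.e. B times the
Poincare upper half-plane metric, which has constant Gaussian curvature -1.
Scaling a 2D metric by a constant c divides the Gaussian curvature by c,
so K = -1/B = -1/(3) = -0.3333 everywhere (the point (m, s) = (-3, 1) is irrelevant:
the curvature is constant).
The requested Gaussian curvature is K = -0.3333.

-0.3333


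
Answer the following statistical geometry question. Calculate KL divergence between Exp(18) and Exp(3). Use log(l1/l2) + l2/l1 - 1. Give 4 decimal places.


KL divergence for exponential family:
KL = log(l1/l2) + l2/l1 - 1.
log(18/3) = 1.791759.
3/18 = 0.166667.
KL = 1.791759 + 0.166667 - 1 = 0.9584

0.9584


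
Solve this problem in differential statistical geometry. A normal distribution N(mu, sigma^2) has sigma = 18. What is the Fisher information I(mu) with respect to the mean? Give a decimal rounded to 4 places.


The Fisher information for the mean of a normal distribution is I(mu) = 1/sigma^2.
sigma = 18, so sigma^2 = 324.
I(mu) = 1/324 = 0.0031

0.0031


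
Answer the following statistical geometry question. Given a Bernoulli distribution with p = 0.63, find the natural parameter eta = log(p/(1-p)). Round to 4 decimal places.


Natural parameter for Bernoulli: eta = log(p/(1-p)).
p = 0.63, 1-p = 0.37.
p/(1-p) = 1.702703.
eta = log(1.702703) = 0.5322

0.5322


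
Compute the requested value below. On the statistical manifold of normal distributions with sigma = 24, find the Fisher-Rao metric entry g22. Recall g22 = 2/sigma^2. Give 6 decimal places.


For the 2-parameter normal family, the Fisher metric has:
  g11 = 1/sigma^2, g22 = 2/sigma^2.
sigma = 24, sigma^2 = 576.
g22 = 0.003472

0.003472


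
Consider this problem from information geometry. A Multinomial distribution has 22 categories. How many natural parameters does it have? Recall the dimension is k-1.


Exponential family dimension calculation:
For Multinomial with k=22 categories, dim = k-1 = 21.

21


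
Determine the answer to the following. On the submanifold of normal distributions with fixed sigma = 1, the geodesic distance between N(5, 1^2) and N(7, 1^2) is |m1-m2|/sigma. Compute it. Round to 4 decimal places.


On the fixed-variance normal subfamily, geodesic distance = |m1-m2|/sigma.
|5 - 7| = 2.
sigma = 1.
d = 2/1 = 2.0000

2.0000


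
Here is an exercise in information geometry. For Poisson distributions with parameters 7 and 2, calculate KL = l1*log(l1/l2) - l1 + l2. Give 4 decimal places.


KL divergence for Poisson:
KL = l1*log(l1/l2) - l1 + l2.
l1 = 7, l2 = 2.
log(7/2) = 1.252763.
l1*log(l1/l2) = 7 * 1.252763 = 8.769341.
KL = 8.769341 - 7 + 2 = 3.7693

3.7693


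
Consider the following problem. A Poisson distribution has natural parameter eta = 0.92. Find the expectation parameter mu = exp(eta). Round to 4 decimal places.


Expectation parameter for Poisson exponential family:
mu = exp(eta).
eta = 0.92.
mu = exp(0.92) = 2.5093

2.5093


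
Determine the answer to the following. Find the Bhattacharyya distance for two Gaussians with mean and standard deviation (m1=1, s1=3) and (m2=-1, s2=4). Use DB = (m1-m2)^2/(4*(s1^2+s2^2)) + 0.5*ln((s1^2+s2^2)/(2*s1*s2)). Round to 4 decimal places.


Bhattacharyya distance between two Gaussians:
DB = (m1-m2)^2/(4*(s1^2+s2^2)) + (1/2)*ln((s1^2+s2^2)/(2*s1*s2)).
(m1-m2)^2 = (2)^2 = 4.
s1^2+s2^2 = 9 + 16 = 25.
term1 = 4/100 = 0.04.
term2 = 0.5*ln(25/24.0) = 0.020411.
DB = 0.04 + 0.020411 = 0.0604

0.0604


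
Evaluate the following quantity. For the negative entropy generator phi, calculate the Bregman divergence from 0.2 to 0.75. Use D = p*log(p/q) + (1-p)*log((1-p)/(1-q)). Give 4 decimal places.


Bregman divergence with negative entropy generator:
D = p*log(p/q) + (1-p)*log((1-p)/(1-q)).
p = 0.2, q = 0.75.
p*log(p/q) = 0.2*log(0.2/0.75) = -0.264351.
(1-p)*log((1-p)/(1-q)) = 0.8*log(0.8/0.25) = 0.930521.
D = -0.264351 + 0.930521 = 0.6662

0.6662


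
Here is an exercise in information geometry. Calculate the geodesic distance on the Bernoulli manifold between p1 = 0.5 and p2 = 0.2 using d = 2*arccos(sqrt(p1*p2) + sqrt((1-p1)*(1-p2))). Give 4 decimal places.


Geodesic distance on Bernoulli manifold:
d(p1,p2) = 2*arccos(sqrt(p1*p2) + sqrt((1-p1)*(1-p2))).
sqrt(p1*p2) = sqrt(0.5*0.2) = 0.316228.
sqrt((1-p1)*(1-p2)) = sqrt(0.5*0.8) = 0.632456.
arg = 0.316228 + 0.632456 = 0.948683.
d = 2*arccos(0.948683) = 0.6435

0.6435


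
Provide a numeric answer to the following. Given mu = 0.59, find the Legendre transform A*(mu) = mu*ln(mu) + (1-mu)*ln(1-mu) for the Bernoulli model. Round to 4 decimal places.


Legendre transform for Bernoulli:
A*(mu) = mu*log(mu) + (1-mu)*log(1-mu).
mu = 0.59, 1-mu = 0.41.
mu*log(mu) = 0.59*log(0.59) = -0.311303.
(1-mu)*log(1-mu) = 0.41*log(0.41) = -0.365555.
A* = -0.311303 + -0.365555 = -0.6769

-0.6769


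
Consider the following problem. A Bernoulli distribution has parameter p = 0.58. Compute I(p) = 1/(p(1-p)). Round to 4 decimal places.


For Bernoulli(p), Fisher information is I(p) = 1/(p*(1-p)).
p = 0.58, 1-p = 0.42.
p*(1-p) = 0.2436.
I(p) = 1/0.2436 = 4.1051

4.1051


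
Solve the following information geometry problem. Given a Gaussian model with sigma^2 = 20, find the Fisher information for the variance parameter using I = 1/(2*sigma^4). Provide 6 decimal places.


Fisher information for variance: I(sigma^2) = 1/(2*sigma^4).
sigma^2 = 20, so sigma^4 = 400.
I = 1/(2*400) = 1/800 = 0.001250

0.001250


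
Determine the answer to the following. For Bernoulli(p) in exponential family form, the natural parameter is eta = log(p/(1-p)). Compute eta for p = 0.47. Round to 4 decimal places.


Natural parameter for Bernoulli: eta = log(p/(1-p)).
p = 0.47, 1-p = 0.53.
p/(1-p) = 0.886792.
eta = log(0.886792) = -0.1201

-0.1201


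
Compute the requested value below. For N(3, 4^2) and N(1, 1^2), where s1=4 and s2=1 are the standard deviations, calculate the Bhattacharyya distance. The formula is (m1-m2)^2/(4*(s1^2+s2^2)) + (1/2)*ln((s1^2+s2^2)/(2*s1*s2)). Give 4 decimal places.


Bhattacharyya distance between two Gaussians:
DB = (m1-m2)^2/(4*(s1^2+s2^2)) + (1/2)*ln((s1^2+s2^2)/(2*s1*s2)).
(m1-m2)^2 = (2)^2 = 4.
s1^2+s2^2 = 16 + 1 = 17.
term1 = 4/68 = 0.058824.
term2 = 0.5*ln(17/8.0) = 0.376886.
DB = 0.058824 + 0.376886 = 0.4357

0.4357


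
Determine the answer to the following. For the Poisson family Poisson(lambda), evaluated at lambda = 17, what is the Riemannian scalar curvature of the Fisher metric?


This family has a single free parameter, so its statistical manifold
is 1-dimensional. The Riemann curvature tensor of any 1-dimensional
Riemannian manifold vanishes identically, so R = 0.

0


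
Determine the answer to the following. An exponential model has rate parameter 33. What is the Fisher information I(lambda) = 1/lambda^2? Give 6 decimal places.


Fisher information for exponential: I(lambda) = 1/lambda^2.
lambda = 33, lambda^2 = 1089.
I = 1/1089 = 0.000918

0.000918


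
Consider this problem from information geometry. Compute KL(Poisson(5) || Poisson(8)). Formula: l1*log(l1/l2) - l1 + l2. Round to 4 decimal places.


KL divergence for Poisson:
KL = l1*log(l1/l2) - l1 + l2.
l1 = 5, l2 = 8.
log(5/8) = -0.470004.
l1*log(l1/l2) = 5 * -0.470004 = -2.350018.
KL = -2.350018 - 5 + 8 = 0.6500

0.6500


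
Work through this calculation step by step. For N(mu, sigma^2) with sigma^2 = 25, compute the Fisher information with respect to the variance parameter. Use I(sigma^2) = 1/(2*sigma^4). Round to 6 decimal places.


Fisher information for variance: I(sigma^2) = 1/(2*sigma^4).
sigma^2 = 25, so sigma^4 = 625.
I = 1/(2*625) = 1/1250 = 0.000800

0.000800


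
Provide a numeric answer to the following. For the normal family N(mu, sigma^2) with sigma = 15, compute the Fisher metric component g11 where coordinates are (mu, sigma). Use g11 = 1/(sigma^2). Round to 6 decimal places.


For the 2-parameter normal family, the Fisher metric has:
  g11 = 1/sigma^2, g22 = 2/sigma^2.
sigma = 15, sigma^2 = 225.
g11 = 0.004444

0.004444


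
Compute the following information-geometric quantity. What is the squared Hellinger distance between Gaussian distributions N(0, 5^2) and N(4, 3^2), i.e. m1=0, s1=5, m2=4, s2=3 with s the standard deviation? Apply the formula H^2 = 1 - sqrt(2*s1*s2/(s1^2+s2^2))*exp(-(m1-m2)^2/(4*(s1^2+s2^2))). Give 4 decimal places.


Squared Hellinger distance for Gaussians:
H^2 = 1 - sqrt(2*s1*s2/(s1^2+s2^2)) * exp(-(m1-m2)^2/(4*(s1^2+s2^2))).
s1^2 = 25, s2^2 = 9, s1^2+s2^2 = 34.
sqrt(2*5*3/(34)) = 0.939336.
(m1-m2)^2 = (-4)^2 = 16.
exp(-16/(4*34)) = exp(-0.117647) = 0.88901.
H^2 = 1 - 0.939336*0.88901 = 0.1649

0.1649


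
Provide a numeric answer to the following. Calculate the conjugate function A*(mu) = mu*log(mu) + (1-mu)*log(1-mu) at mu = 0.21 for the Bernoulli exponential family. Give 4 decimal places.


Legendre transform for Bernoulli:
A*(mu) = mu*log(mu) + (1-mu)*log(1-mu).
mu = 0.21, 1-mu = 0.79.
mu*log(mu) = 0.21*log(0.21) = -0.327736.
(1-mu)*log(1-mu) = 0.79*log(0.79) = -0.186221.
A* = -0.327736 + -0.186221 = -0.5140

-0.5140


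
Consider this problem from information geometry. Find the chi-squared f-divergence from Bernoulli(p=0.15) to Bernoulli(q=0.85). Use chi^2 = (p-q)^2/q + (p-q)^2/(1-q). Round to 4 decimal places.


Chi-squared divergence between Bernoulli distributions:
chi^2 = (p-q)^2/q + (p-q)^2/(1-q).
p = 0.15, q = 0.85, p-q = -0.7.
(p-q)^2 = 0.49.
term1 = 0.49/0.85 = 0.576471.
term2 = 0.49/0.15 = 3.266667.
chi^2 = 0.576471 + 3.266667 = 3.8431

3.8431


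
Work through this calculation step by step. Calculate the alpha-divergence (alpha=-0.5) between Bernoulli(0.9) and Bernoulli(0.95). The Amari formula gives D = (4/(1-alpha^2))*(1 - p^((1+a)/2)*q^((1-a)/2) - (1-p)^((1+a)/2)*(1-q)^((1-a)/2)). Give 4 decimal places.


Amari alpha-divergence:
D = (4/(1-alpha^2))*(1 - p^((1+a)/2)*q^((1-a)/2) - (1-p)^((1+a)/2)*(1-q)^((1-a)/2)).
alpha = -0.5, p = 0.9, q = 0.95.
e1 = (1+alpha)/2 = 0.25, e2 = (1-alpha)/2 = 0.75.
t1 = p^e1 * q^e2 = 0.9^0.25 * 0.95^0.75 = 0.937245.
t2 = (1-p)^e1 * (1-q)^e2 = 0.1^0.25 * 0.05^0.75 = 0.05946.
4/(1-alpha^2) = 5.333333.
D = 5.333333*(1 - 0.937245 - 0.05946) = 0.0176

0.0176


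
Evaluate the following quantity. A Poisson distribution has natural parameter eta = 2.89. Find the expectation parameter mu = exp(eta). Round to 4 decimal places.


Expectation parameter for Poisson exponential family:
mu = exp(eta).
eta = 2.89.
mu = exp(2.89) = 17.9933

17.9933


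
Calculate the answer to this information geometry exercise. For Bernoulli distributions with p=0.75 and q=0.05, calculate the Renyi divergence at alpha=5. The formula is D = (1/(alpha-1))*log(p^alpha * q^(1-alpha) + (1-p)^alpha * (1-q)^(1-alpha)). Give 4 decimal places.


Renyi divergence of order alpha between Bernoulli distributions:
D = (1/(alpha-1))*log(p^alpha * q^(1-alpha) + (1-p)^alpha * (1-q)^(1-alpha)).
alpha = 5, p = 0.75, q = 0.05.
p^alpha * q^(1-alpha) = 0.75^5 * 0.05^-4 = 37968.75.
(1-p)^alpha * (1-q)^(1-alpha) = 0.25^5 * 0.95^-4 = 0.001199.
sum = 37968.75 + 0.001199 = 37968.751199.
D = (1/4)*log(37968.751199) = 2.6361

2.6361


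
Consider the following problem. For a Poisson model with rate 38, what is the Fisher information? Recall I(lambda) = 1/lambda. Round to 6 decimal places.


Fisher information for Poisson: I(lambda) = 1/lambda.
lambda = 38.
I(lambda) = 1/38 = 0.026316

0.026316


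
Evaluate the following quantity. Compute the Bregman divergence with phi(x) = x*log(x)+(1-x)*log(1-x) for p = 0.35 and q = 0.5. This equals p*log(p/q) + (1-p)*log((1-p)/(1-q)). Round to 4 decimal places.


Bregman divergence with negative entropy generator:
D = p*log(p/q) + (1-p)*log((1-p)/(1-q)).
p = 0.35, q = 0.5.
p*log(p/q) = 0.35*log(0.35/0.5) = -0.124836.
(1-p)*log((1-p)/(1-q)) = 0.65*log(0.65/0.5) = 0.170537.
D = -0.124836 + 0.170537 = 0.0457

0.0457


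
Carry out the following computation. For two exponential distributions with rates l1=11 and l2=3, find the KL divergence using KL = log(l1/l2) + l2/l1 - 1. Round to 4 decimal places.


KL divergence for exponential family:
KL = log(l1/l2) + l2/l1 - 1.
log(11/3) = 1.299283.
3/11 = 0.272727.
KL = 1.299283 + 0.272727 - 1 = 0.5720

0.5720


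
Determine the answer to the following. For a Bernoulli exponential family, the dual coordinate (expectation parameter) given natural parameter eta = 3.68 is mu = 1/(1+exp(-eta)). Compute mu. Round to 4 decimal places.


Dual coordinate (expectation parameter) for Bernoulli:
mu = 1/(1+exp(-eta)).
eta = 3.68.
exp(-eta) = exp(-3.68) = 0.025223.
mu = 1/(1+0.025223) = 0.9754

0.9754


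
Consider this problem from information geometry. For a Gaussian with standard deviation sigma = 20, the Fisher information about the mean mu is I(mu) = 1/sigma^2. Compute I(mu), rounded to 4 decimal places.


The Fisher information for the mean of a normal distribution is I(mu) = 1/sigma^2.
sigma = 20, so sigma^2 = 400.
I(mu) = 1/400 = 0.0025

0.0025


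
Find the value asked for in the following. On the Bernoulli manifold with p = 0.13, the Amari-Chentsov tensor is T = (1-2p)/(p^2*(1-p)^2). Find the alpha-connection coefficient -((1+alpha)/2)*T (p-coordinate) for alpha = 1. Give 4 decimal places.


Skewness (Amari-Chentsov) tensor: T = (1-2p)/(p^2*(1-p)^2).
p = 0.13, 1-2p = 0.74, p^2 = 0.0169, (1-p)^2 = 0.7569.
T = 0.74/(0.0169 * 0.7569) = 57.850419.
In the p-coordinate, Gamma^(alpha) = Gamma^(0) - (alpha/2)*T with Gamma^(0) = (1/2)*g'(p) = -T/2,
so Gamma^(alpha) = -((1+alpha)/2)*T.
alpha = 1, -(1+alpha)/2 = -1.0.
Gamma = -1.0 * 57.850419 = -57.8504

-57.8504


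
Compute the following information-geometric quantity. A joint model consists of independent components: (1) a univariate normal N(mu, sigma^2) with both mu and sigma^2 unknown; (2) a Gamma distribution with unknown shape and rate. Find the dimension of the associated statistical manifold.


The dimension of a statistical manifold equals the number of free
(independent) real parameters of the model. For a product of independent
blocks the parameter counts add.
- normal (mu, sigma^2): 2.
- Gamma (shape, rate): 2.
Total = 2 + 2 = 4.
Dimension = 4

4


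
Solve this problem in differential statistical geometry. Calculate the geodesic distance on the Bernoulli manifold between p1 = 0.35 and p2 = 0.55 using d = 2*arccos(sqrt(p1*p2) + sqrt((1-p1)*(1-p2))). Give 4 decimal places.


Geodesic distance on Bernoulli manifold:
d(p1,p2) = 2*arccos(sqrt(p1*p2) + sqrt((1-p1)*(1-p2))).
sqrt(p1*p2) = sqrt(0.35*0.55) = 0.438748.
sqrt((1-p1)*(1-p2)) = sqrt(0.65*0.45) = 0.540833.
arg = 0.438748 + 0.540833 = 0.979581.
d = 2*arccos(0.979581) = 0.4049

0.4049


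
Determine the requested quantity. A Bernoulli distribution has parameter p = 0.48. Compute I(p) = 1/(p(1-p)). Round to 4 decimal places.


For Bernoulli(p), Fisher information is I(p) = 1/(p*(1-p)).
p = 0.48, 1-p = 0.52.
p*(1-p) = 0.2496.
I(p) = 1/0.2496 = 4.0064

4.0064


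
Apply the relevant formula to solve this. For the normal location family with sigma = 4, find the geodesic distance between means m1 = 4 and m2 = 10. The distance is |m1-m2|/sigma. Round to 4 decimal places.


On the fixed-variance normal subfamily, geodesic distance = |m1-m2|/sigma.
|4 - 10| = 6.
sigma = 4.
d = 6/4 = 1.5000

1.5000


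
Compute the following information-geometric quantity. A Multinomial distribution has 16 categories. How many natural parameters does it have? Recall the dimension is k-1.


Exponential family dimension calculation:
For Multinomial with k=16 categories, dim = k-1 = 15.

15


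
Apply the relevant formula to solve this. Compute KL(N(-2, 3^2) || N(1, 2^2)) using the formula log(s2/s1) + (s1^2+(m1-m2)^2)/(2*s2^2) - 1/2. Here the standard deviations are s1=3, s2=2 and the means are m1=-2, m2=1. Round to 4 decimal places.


KL divergence between normal distributions:
KL = log(s2/s1) + (s1^2 + (m1-m2)^2)/(2*s2^2) - 1/2.
log(2/3) = -0.405465.
(3^2 + (-2-1)^2)/(2*2^2) = (9 + 9)/8 = 2.25.
KL = -0.405465 + 2.25 - 0.5 = 1.3445

1.3445


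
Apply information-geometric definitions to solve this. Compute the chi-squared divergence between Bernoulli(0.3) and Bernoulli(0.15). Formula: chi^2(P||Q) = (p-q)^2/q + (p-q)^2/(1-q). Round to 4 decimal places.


Chi-squared divergence between Bernoulli distributions:
chi^2 = (p-q)^2/q + (p-q)^2/(1-q).
p = 0.3, q = 0.15, p-q = 0.15.
(p-q)^2 = 0.0225.
term1 = 0.0225/0.15 = 0.15.
term2 = 0.0225/0.85 = 0.026471.
chi^2 = 0.15 + 0.026471 = 0.1765

0.1765


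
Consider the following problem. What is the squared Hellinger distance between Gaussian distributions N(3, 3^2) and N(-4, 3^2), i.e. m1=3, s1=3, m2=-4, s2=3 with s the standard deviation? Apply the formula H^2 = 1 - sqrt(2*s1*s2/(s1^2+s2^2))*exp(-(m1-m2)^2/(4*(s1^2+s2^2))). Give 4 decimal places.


Squared Hellinger distance for Gaussians:
H^2 = 1 - sqrt(2*s1*s2/(s1^2+s2^2)) * exp(-(m1-m2)^2/(4*(s1^2+s2^2))).
s1^2 = 9, s2^2 = 9, s1^2+s2^2 = 18.
sqrt(2*3*3/(18)) = 1.0.
(m1-m2)^2 = (7)^2 = 49.
exp(-49/(4*18)) = exp(-0.680556) = 0.506336.
H^2 = 1 - 1.0*0.506336 = 0.4937

0.4937


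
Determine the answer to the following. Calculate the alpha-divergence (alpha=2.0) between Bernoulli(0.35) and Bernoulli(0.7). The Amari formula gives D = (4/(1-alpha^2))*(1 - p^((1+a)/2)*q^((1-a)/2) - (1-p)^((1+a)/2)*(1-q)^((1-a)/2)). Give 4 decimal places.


Amari alpha-divergence:
D = (4/(1-alpha^2))*(1 - p^((1+a)/2)*q^((1-a)/2) - (1-p)^((1+a)/2)*(1-q)^((1-a)/2)).
alpha = 2.0, p = 0.35, q = 0.7.
e1 = (1+alpha)/2 = 1.5, e2 = (1-alpha)/2 = -0.5.
t1 = p^e1 * q^e2 = 0.35^1.5 * 0.7^-0.5 = 0.247487.
t2 = (1-p)^e1 * (1-q)^e2 = 0.65^1.5 * 0.3^-0.5 = 0.956774.
4/(1-alpha^2) = -1.333333.
D = -1.333333*(1 - 0.247487 - 0.956774) = 0.2723

0.2723


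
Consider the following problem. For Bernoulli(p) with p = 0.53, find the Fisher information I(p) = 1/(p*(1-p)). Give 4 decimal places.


For Bernoulli(p), Fisher information is I(p) = 1/(p*(1-p)).
p = 0.53, 1-p = 0.47.
p*(1-p) = 0.2491.
I(p) = 1/0.2491 = 4.0145

4.0145


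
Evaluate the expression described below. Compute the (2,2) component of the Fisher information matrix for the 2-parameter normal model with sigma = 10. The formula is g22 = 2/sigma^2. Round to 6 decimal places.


For the 2-parameter normal family, the Fisher metric has:
  g11 = 1/sigma^2, g22 = 2/sigma^2.
sigma = 10, sigma^2 = 100.
g22 = 0.020000

0.020000


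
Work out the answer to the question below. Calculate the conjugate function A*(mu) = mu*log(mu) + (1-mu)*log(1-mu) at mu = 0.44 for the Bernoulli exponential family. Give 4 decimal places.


Legendre transform for Bernoulli:
A*(mu) = mu*log(mu) + (1-mu)*log(1-mu).
mu = 0.44, 1-mu = 0.56.
mu*log(mu) = 0.44*log(0.44) = -0.361231.
(1-mu)*log(1-mu) = 0.56*log(0.56) = -0.324698.
A* = -0.361231 + -0.324698 = -0.6859

-0.6859


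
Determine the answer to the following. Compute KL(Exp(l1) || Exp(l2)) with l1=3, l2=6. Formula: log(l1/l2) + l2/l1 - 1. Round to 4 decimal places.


KL divergence for exponential family:
KL = log(l1/l2) + l2/l1 - 1.
log(3/6) = -0.693147.
6/3 = 2.0.
KL = -0.693147 + 2.0 - 1 = 0.3069

0.3069


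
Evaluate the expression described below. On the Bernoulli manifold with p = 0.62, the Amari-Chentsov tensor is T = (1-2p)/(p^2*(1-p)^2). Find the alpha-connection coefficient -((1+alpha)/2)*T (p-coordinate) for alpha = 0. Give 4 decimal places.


Skewness (Amari-Chentsov) tensor: T = (1-2p)/(p^2*(1-p)^2).
p = 0.62, 1-2p = -0.24, p^2 = 0.3844, (1-p)^2 = 0.1444.
T = -0.24/(0.3844 * 0.1444) = -4.323751.
In the p-coordinate, Gamma^(alpha) = Gamma^(0) - (alpha/2)*T with Gamma^(0) = (1/2)*g'(p) = -T/2,
so Gamma^(alpha) = -((1+alpha)/2)*T.
alpha = 0, -(1+alpha)/2 = -0.5.
Gamma = -0.5 * -4.323751 = 2.1619

2.1619
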